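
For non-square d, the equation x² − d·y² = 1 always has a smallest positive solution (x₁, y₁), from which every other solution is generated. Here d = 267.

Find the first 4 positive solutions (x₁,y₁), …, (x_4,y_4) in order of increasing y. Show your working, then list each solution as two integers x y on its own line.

√267 = [16; 2,1,15,1,2,32, …], period ℓ=6 (even) → k=5
step 0: (16, 1)  from 16·(1,0) + (0,1)
step 1: (33, 2)  from 2·(16,1) + (1,0)
step 2: (49, 3)  from 1·(33,2) + (16,1)
step 3: (768, 47)  from 15·(49,3) + (33,2)
step 4: (817, 50)  from 1·(768,47) + (49,3)
step 5: (2402, 147)  from 2·(817,50) + (768,47)
→ (2402, 147).  Check: 2402²=5769604, 267·147²=5769603, difference 1.
(2402+147√267)^2 = 11539207 + 706188√267
(2402+147√267)^3 = 55434348026 + 3392527005√267
(2402+147√267)^4 = 266306596377697 + 16297699025832√267

2402 147
11539207 706188
55434348026 3392527005
266306596377697 16297699025832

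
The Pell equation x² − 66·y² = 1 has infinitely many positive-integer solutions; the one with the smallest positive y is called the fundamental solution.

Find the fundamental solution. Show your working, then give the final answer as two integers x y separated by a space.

√66 → a₀=8, period (8,16); ℓ=2 even so k=1
step 0: (8, 1)  from 8·(1,0) + (0,1)
step 1: (65, 8)  from 8·(8,1) + (1,0)
fundamental: x₁=65, y₁=8  (since 4225 − 66·64 = 1)

65 8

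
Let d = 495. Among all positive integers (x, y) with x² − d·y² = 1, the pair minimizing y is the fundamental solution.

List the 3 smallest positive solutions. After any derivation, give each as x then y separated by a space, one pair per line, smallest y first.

89 4
15841 712
2819609 126732

[22; 4,44] for √495; ℓ=2 ⇒ convergent index 1
i=0: a=22 ⇒ p=22, q=1
i=1: a=4 ⇒ p=89, q=4
fundamental: x₁=89, y₁=4  (since 7921 − 495·16 = 1)
(x_2, y_2) = (89·89 + 495·4·4, 89·4 + 4·89) = (15841, 712)
(x_3, y_3) = (89·15841 + 495·4·712, 89·712 + 4·15841) = (2819609, 126732)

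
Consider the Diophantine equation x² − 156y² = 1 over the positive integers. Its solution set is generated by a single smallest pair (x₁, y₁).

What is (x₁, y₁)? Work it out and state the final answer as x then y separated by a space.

√156 → a₀=12, period (2,24); ℓ=2 even so k=1
a_0=12:  p_0=12·1+0=12,  q_0=12·0+1=1
a_1=2:  p_1=2·12+1=25,  q_1=2·1+0=2
→ (25, 2).  Check: 25²=625, 156·2²=624, difference 1.

25 2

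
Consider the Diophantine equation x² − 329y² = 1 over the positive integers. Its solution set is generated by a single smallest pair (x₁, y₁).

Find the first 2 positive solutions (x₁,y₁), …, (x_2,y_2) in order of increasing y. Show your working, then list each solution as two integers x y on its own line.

√329 → a₀=18, period (7,4,2,1,1,4,1,1,2,4,7,36); ℓ=12 even so k=11
i=0: a=18 ⇒ p=18, q=1
i=1: a=7 ⇒ p=127, q=7
i=2: a=4 ⇒ p=526, q=29
i=3: a=2 ⇒ p=1179, q=65
…
i=7: a=1 ⇒ p=16125, q=889
i=8: a=1 ⇒ p=29366, q=1619
i=9: a=2 ⇒ p=74857, q=4127
i=10: a=4 ⇒ p=328794, q=18127
i=11: a=7 ⇒ p=2376415, q=131016
fundamental: x₁=2376415, y₁=131016  (since 5647348252225 − 329·17165192256 = 1)
n=2: (2376415,131016)∘(2376415,131016) = (2376415·2376415+329·131016·131016, 2376415·131016+131016·2376415) = (11294696504449,622696775280)

2376415 131016
11294696504449 622696775280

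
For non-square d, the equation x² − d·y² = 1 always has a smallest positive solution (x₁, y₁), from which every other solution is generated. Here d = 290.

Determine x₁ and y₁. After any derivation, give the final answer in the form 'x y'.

d=290: √d = [17; 34] (ℓ=1, odd), read p_1/q_1
step 0: (17, 1)  from 17·(1,0) + (0,1)
step 1: (579, 34)  from 34·(17,1) + (1,0)
fundamental: x₁=579, y₁=34  (since 335241 − 290·1156 = 1)

579 34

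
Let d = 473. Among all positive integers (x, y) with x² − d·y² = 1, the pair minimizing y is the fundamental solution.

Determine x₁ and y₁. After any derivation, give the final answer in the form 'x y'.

87 4

√473 → a₀=21, period (1,2,1,42); ℓ=4 even so k=3
k=0  a_k=21  p_k/q_k = 21/1
…
k=2  a_k=2  p_k/q_k = 65/3
k=3  a_k=1  p_k/q_k = 87/4
→ (87, 4).  Check: 87²=7569, 473·4²=7568, difference 1.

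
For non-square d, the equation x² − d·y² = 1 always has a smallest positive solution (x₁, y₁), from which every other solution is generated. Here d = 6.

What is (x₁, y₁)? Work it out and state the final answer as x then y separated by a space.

d=6: √d = [2; 2,4] (ℓ=2, even), read p_1/q_1
i=0: a=2 ⇒ p=2, q=1
i=1: a=2 ⇒ p=5, q=2
→ (5, 2).  Check: 5²=25, 6·2²=24, difference 1.

5 2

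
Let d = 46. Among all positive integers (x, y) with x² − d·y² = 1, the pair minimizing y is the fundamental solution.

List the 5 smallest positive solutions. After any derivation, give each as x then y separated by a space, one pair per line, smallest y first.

24335 3588
1184384449 174627960
57643991108495 8499142809612
2805533046066067201 413653280369188080
136545293294391499564175 20132505147069241043988

√46 = [6; 1,3,1,1,2,6,2,1,1,3,1,12, …], period ℓ=12 (even) → k=11
k=0  a_k=6  p_k/q_k = 6/1
…
k=3  a_k=1  p_k/q_k = 34/5
k=4  a_k=1  p_k/q_k = 61/9
k=5  a_k=2  p_k/q_k = 156/23
k=6  a_k=6  p_k/q_k = 997/147
k=7  a_k=2  p_k/q_k = 2150/317
k=8  a_k=1  p_k/q_k = 3147/464
k=9  a_k=1  p_k/q_k = 5297/781
k=10  a_k=3  p_k/q_k = 19038/2807
k=11  a_k=1  p_k/q_k = 24335/3588
→ (24335, 3588).  Check: 24335²=592192225, 46·3588²=592192224, difference 1.
(24335+3588√46)^2 = 1184384449 + 174627960√46
(24335+3588√46)^3 = 57643991108495 + 8499142809612√46
(24335+3588√46)^4 = 2805533046066067201 + 413653280369188080√46
(24335+3588√46)^5 = 136545293294391499564175 + 20132505147069241043988√46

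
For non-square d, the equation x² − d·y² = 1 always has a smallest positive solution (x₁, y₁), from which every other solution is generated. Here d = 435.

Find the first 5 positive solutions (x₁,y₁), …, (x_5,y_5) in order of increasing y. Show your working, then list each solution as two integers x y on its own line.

[20; 1,5,1,40] for √435; ℓ=4 ⇒ convergent index 3
i=0: a=20 ⇒ p=20, q=1
i=1: a=1 ⇒ p=21, q=1
i=2: a=5 ⇒ p=125, q=6
i=3: a=1 ⇒ p=146, q=7
(x₁, y₁) = (146, 7);  146² − 435·7² = 1 ✓
(146+7√435)^2 = 42631 + 2044√435
(146+7√435)^3 = 12448106 + 596841√435
(146+7√435)^4 = 3634804321 + 174275528√435
(146+7√435)^5 = 1061350413626 + 50887857335√435

146 7
42631 2044
12448106 596841
3634804321 174275528
1061350413626 50887857335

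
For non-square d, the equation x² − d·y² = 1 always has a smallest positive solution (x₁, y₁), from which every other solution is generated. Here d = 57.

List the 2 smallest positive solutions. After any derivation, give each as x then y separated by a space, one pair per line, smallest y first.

[7; 1,1,4,1,1,14] for √57; ℓ=6 ⇒ convergent index 5
k=0  a_k=7  p_k/q_k = 7/1
k=1  a_k=1  p_k/q_k = 8/1
k=2  a_k=1  p_k/q_k = 15/2
k=3  a_k=4  p_k/q_k = 68/9
k=4  a_k=1  p_k/q_k = 83/11
k=5  a_k=1  p_k/q_k = 151/20
→ (151, 20).  Check: 151²=22801, 57·20²=22800, difference 1.
n=2: (151,20)∘(151,20) = (151·151+57·20·20, 151·20+20·151) = (45601,6040)

151 20
45601 6040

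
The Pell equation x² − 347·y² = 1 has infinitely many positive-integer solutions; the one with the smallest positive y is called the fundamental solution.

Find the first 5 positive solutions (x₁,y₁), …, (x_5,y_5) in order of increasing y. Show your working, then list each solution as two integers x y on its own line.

[18; 1,1,1,2,4,…,1,1,36] for √347; ℓ=14 ⇒ convergent index 13
step 0: (18, 1)  from 18·(1,0) + (0,1)
step 1: (19, 1)  from 1·(18,1) + (1,0)
…
step 4: (149, 8)  from 2·(56,3) + (37,2)
…
step 8: (15070, 809)  from 1·(14269,766) + (801,43)
…
step 10: (164168, 8813)  from 2·(74549,4002) + (15070,809)
…
step 12: (402885, 21628)  from 1·(238717,12815) + (164168,8813)
step 13: (641602, 34443)  from 1·(402885,21628) + (238717,12815)
→ (641602, 34443).  Check: 641602²=411653126404, 347·34443²=411653126403, difference 1.
(641602+34443√347)^2 = 823306252807 + 44197395372√347
(641602+34443√347)^3 = 1056469876826312026 + 56714274530897445√347
(641602+34443√347)^4 = 1355666371822207590758497 + 72775983935101527618408√347
(641602+34443√347)^5 = 1739596510986687599414840072362 + 93386433689401306371520721787√347

641602 34443
823306252807 44197395372
1056469876826312026 56714274530897445
1355666371822207590758497 72775983935101527618408
1739596510986687599414840072362 93386433689401306371520721787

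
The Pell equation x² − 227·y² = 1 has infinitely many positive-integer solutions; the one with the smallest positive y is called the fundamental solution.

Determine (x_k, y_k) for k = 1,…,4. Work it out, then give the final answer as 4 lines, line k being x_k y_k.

226 15
102151 6780
46172026 3064545
20869653601 1385167560

d=227: √d = [15; 15,30] (ℓ=2, even), read p_1/q_1
k=0  a_k=15  p_k/q_k = 15/1
k=1  a_k=15  p_k/q_k = 226/15
→ (226, 15).  Check: 226²=51076, 227·15²=51075, difference 1.
n=2: (226,15)∘(226,15) = (226·226+227·15·15, 226·15+15·226) = (102151,6780)
n=3: (102151,6780)∘(226,15) = (226·102151+227·15·6780, 226·6780+15·102151) = (46172026,3064545)
n=4: (46172026,3064545)∘(226,15) = (226·46172026+227·15·3064545, 226·3064545+15·46172026) = (20869653601,1385167560)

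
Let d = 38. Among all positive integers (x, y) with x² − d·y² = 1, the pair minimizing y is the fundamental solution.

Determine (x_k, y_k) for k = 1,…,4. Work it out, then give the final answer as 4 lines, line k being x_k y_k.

37 6
2737 444
202501 32850
14982337 2430456

√38 = [6; 6,12, …], period ℓ=2 (even) → k=1
i=0: a=6 ⇒ p=6, q=1
i=1: a=6 ⇒ p=37, q=6
(x₁, y₁) = (37, 6);  37² − 38·6² = 1 ✓
n=2: (37,6)∘(37,6) = (37·37+38·6·6, 37·6+6·37) = (2737,444)
n=3: (2737,444)∘(37,6) = (37·2737+38·6·444, 37·444+6·2737) = (202501,32850)
n=4: (202501,32850)∘(37,6) = (37·202501+38·6·32850, 37·32850+6·202501) = (14982337,2430456)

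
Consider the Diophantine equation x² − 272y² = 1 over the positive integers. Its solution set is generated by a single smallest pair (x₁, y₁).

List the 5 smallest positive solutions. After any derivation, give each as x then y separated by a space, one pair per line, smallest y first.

33 2
2177 132
143649 8710
9478657 574728
625447713 37923338

[16; 2,32] for √272; ℓ=2 ⇒ convergent index 1
step 0: (16, 1)  from 16·(1,0) + (0,1)
step 1: (33, 2)  from 2·(16,1) + (1,0)
→ (33, 2).  Check: 33²=1089, 272·2²=1088, difference 1.
(33+2√272)^2 = 2177 + 132√272
(33+2√272)^3 = 143649 + 8710√272
(33+2√272)^4 = 9478657 + 574728√272
(33+2√272)^5 = 625447713 + 37923338√272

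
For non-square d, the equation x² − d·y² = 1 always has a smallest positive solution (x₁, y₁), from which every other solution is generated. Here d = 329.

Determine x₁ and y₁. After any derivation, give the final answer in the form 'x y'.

d=329: √d = [18; 7,4,2,1,1,4,1,1,2,4,7,36] (ℓ=12, even), read p_11/q_11
k=0  a_k=18  p_k/q_k = 18/1
…
k=3  a_k=2  p_k/q_k = 1179/65
…
k=5  a_k=1  p_k/q_k = 2884/159
…
k=7  a_k=1  p_k/q_k = 16125/889
…
k=10  a_k=4  p_k/q_k = 328794/18127
k=11  a_k=7  p_k/q_k = 2376415/131016
fundamental: x₁=2376415, y₁=131016  (since 5647348252225 − 329·17165192256 = 1)

2376415 131016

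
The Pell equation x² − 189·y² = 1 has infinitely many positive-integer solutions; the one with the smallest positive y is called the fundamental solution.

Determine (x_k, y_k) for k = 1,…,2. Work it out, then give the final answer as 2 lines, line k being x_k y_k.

d=189: √d = [13; 1,2,1,26] (ℓ=4, even), read p_3/q_3
k=0  a_k=13  p_k/q_k = 13/1
…
k=2  a_k=2  p_k/q_k = 41/3
k=3  a_k=1  p_k/q_k = 55/4
(x₁, y₁) = (55, 4);  55² − 189·4² = 1 ✓
(x_2, y_2) = (55·55 + 189·4·4, 55·4 + 4·55) = (6049, 440)

55 4
6049 440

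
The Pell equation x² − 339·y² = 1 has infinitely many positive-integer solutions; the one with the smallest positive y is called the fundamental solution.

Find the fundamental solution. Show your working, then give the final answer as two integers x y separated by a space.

97970 5321

d=339: √d = [18; 2,2,2,1,17,1,2,2,2,36] (ℓ=10, even), read p_9/q_9
a_0=18:  p_0=18·1+0=18,  q_0=18·0+1=1
…
a_3=2:  p_3=2·92+37=221,  q_3=2·5+2=12
a_4=1:  p_4=1·221+92=313,  q_4=1·12+5=17
a_5=17:  p_5=17·313+221=5542,  q_5=17·17+12=301
a_6=1:  p_6=1·5542+313=5855,  q_6=1·301+17=318
a_7=2:  p_7=2·5855+5542=17252,  q_7=2·318+301=937
a_8=2:  p_8=2·17252+5855=40359,  q_8=2·937+318=2192
a_9=2:  p_9=2·40359+17252=97970,  q_9=2·2192+937=5321
fundamental: x₁=97970, y₁=5321  (since 9598120900 − 339·28313041 = 1)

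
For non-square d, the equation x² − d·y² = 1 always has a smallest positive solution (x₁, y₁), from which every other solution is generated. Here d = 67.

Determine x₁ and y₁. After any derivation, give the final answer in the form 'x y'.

√67 → a₀=8, period (5,2,1,1,7,1,1,2,5,16); ℓ=10 even so k=9
k=0  a_k=8  p_k/q_k = 8/1
…
k=3  a_k=1  p_k/q_k = 131/16
…
k=5  a_k=7  p_k/q_k = 1678/205
…
k=7  a_k=1  p_k/q_k = 3577/437
k=8  a_k=2  p_k/q_k = 9053/1106
k=9  a_k=5  p_k/q_k = 48842/5967
(x₁, y₁) = (48842, 5967);  48842² − 67·5967² = 1 ✓

48842 5967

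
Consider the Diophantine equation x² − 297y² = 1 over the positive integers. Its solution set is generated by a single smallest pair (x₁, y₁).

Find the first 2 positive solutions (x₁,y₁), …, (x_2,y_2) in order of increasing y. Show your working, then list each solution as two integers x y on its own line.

48599 2820
4723725601 274098360

[17; 4,3,1,1,2,1,1,3,4,34] for √297; ℓ=10 ⇒ convergent index 9
a_0=17:  p_0=17·1+0=17,  q_0=17·0+1=1
a_1=4:  p_1=4·17+1=69,  q_1=4·1+0=4
…
a_3=1:  p_3=1·224+69=293,  q_3=1·13+4=17
a_4=1:  p_4=1·293+224=517,  q_4=1·17+13=30
a_5=2:  p_5=2·517+293=1327,  q_5=2·30+17=77
a_6=1:  p_6=1·1327+517=1844,  q_6=1·77+30=107
a_7=1:  p_7=1·1844+1327=3171,  q_7=1·107+77=184
a_8=3:  p_8=3·3171+1844=11357,  q_8=3·184+107=659
a_9=4:  p_9=4·11357+3171=48599,  q_9=4·659+184=2820
(x₁, y₁) = (48599, 2820);  48599² − 297·2820² = 1 ✓
n=2: (48599,2820)∘(48599,2820) = (48599·48599+297·2820·2820, 48599·2820+2820·48599) = (4723725601,274098360)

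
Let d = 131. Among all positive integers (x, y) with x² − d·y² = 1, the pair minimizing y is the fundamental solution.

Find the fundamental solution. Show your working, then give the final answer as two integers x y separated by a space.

10610 927

√131 → a₀=11, period (2,4,11,4,2,22); ℓ=6 even so k=5
a_0=11:  p_0=11·1+0=11,  q_0=11·0+1=1
a_1=2:  p_1=2·11+1=23,  q_1=2·1+0=2
a_2=4:  p_2=4·23+11=103,  q_2=4·2+1=9
a_3=11:  p_3=11·103+23=1156,  q_3=11·9+2=101
a_4=4:  p_4=4·1156+103=4727,  q_4=4·101+9=413
a_5=2:  p_5=2·4727+1156=10610,  q_5=2·413+101=927
fundamental: x₁=10610, y₁=927  (since 112572100 − 131·859329 = 1)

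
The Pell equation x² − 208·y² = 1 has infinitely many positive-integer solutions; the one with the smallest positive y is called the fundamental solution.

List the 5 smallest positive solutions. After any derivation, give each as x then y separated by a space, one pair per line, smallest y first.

√208 → a₀=14, period (2,2,1,2,2,28); ℓ=6 even so k=5
k=0  a_k=14  p_k/q_k = 14/1
…
k=2  a_k=2  p_k/q_k = 72/5
…
k=4  a_k=2  p_k/q_k = 274/19
k=5  a_k=2  p_k/q_k = 649/45
(x₁, y₁) = (649, 45);  649² − 208·45² = 1 ✓
(649+45√208)^2 = 842401 + 58410√208
(649+45√208)^3 = 1093435849 + 75816135√208
(649+45√208)^4 = 1419278889601 + 98409284820√208
(649+45√208)^5 = 1842222905266249 + 127735175880225√208

649 45
842401 58410
1093435849 75816135
1419278889601 98409284820
1842222905266249 127735175880225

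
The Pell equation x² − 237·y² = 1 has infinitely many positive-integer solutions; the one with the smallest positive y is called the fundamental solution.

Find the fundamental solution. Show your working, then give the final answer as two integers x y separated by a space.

228151 14820

√237 = [15; 2,1,1,7,10,7,1,1,2,30, …], period ℓ=10 (even) → k=9
a_0=15:  p_0=15·1+0=15,  q_0=15·0+1=1
a_1=2:  p_1=2·15+1=31,  q_1=2·1+0=2
a_2=1:  p_2=1·31+15=46,  q_2=1·2+1=3
a_3=1:  p_3=1·46+31=77,  q_3=1·3+2=5
…
a_5=10:  p_5=10·585+77=5927,  q_5=10·38+5=385
…
a_8=1:  p_8=1·48001+42074=90075,  q_8=1·3118+2733=5851
a_9=2:  p_9=2·90075+48001=228151,  q_9=2·5851+3118=14820
(x₁, y₁) = (228151, 14820);  228151² − 237·14820² = 1 ✓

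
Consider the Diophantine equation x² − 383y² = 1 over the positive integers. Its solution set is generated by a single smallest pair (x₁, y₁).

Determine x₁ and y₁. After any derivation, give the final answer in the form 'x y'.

18768 959

√383 → a₀=19, period (1,1,3,19,3,1,1,38); ℓ=8 even so k=7
a_0=19:  p_0=19·1+0=19,  q_0=19·0+1=1
a_1=1:  p_1=1·19+1=20,  q_1=1·1+0=1
…
a_6=1:  p_6=1·8063+2642=10705,  q_6=1·412+135=547
a_7=1:  p_7=1·10705+8063=18768,  q_7=1·547+412=959
fundamental: x₁=18768, y₁=959  (since 352237824 − 383·919681 = 1)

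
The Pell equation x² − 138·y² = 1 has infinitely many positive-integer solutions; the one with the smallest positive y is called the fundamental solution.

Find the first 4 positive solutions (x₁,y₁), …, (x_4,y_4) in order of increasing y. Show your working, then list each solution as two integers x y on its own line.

47 4
4417 376
415151 35340
39019777 3321584

√138 → a₀=11, period (1,2,1,22); ℓ=4 even so k=3
a_0=11:  p_0=11·1+0=11,  q_0=11·0+1=1
…
a_2=2:  p_2=2·12+11=35,  q_2=2·1+1=3
a_3=1:  p_3=1·35+12=47,  q_3=1·3+1=4
→ (47, 4).  Check: 47²=2209, 138·4²=2208, difference 1.
(x_2, y_2) = (47·47 + 138·4·4, 47·4 + 4·47) = (4417, 376)
(x_3, y_3) = (47·4417 + 138·4·376, 47·376 + 4·4417) = (415151, 35340)
(x_4, y_4) = (47·415151 + 138·4·35340, 47·35340 + 4·415151) = (39019777, 3321584)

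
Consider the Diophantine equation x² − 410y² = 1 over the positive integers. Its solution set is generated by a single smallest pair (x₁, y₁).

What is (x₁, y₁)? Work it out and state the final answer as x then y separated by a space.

√410 → a₀=20, period (4,40); ℓ=2 even so k=1
k=0  a_k=20  p_k/q_k = 20/1
k=1  a_k=4  p_k/q_k = 81/4
→ (81, 4).  Check: 81²=6561, 410·4²=6560, difference 1.

81 4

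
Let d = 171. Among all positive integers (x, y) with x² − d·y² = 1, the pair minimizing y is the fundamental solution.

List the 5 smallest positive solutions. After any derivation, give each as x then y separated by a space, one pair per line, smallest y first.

√171 → a₀=13, period (13,26); ℓ=2 even so k=1
k=0  a_k=13  p_k/q_k = 13/1
k=1  a_k=13  p_k/q_k = 170/13
(x₁, y₁) = (170, 13);  170² − 171·13² = 1 ✓
(170+13√171)^2 = 57799 + 4420√171
(170+13√171)^3 = 19651490 + 1502787√171
(170+13√171)^4 = 6681448801 + 510943160√171
(170+13√171)^5 = 2271672940850 + 173719171613√171

170 13
57799 4420
19651490 1502787
6681448801 510943160
2271672940850 173719171613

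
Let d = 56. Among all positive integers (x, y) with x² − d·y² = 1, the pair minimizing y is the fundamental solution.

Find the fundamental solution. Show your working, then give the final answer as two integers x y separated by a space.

15 2

√56 = [7; 2,14, …], period ℓ=2 (even) → k=1
i=0: a=7 ⇒ p=7, q=1
i=1: a=2 ⇒ p=15, q=2
fundamental: x₁=15, y₁=2  (since 225 − 56·4 = 1)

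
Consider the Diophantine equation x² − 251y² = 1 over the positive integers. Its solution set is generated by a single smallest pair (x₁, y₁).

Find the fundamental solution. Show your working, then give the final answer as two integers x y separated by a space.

√251 = [15; 1,5,2,1,2,…,5,1,30, …], period ℓ=14 (even) → k=13
a_0=15:  p_0=15·1+0=15,  q_0=15·0+1=1
…
a_4=1:  p_4=1·206+95=301,  q_4=1·13+6=19
…
a_7=15:  p_7=15·1917+808=29563,  q_7=15·121+51=1866
…
a_11=2:  p_11=2·212692+151649=577033,  q_11=2·13425+9572=36422
a_12=5:  p_12=5·577033+212692=3097857,  q_12=5·36422+13425=195535
a_13=1:  p_13=1·3097857+577033=3674890,  q_13=1·195535+36422=231957
fundamental: x₁=3674890, y₁=231957  (since 13504816512100 − 251·53804049849 = 1)

3674890 231957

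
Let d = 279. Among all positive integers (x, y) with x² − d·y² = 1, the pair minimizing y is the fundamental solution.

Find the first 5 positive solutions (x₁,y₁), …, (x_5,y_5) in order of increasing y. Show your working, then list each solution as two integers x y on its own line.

1520 91
4620799 276640
14047227440 840985509
42703566796801 2556595670720
129818829015047600 7772049998003291

√279 = [16; 1,2,2,1,2,2,1,32, …], period ℓ=8 (even) → k=7
step 0: (16, 1)  from 16·(1,0) + (0,1)
…
step 5: (451, 27)  from 2·(167,10) + (117,7)
step 6: (1069, 64)  from 2·(451,27) + (167,10)
step 7: (1520, 91)  from 1·(1069,64) + (451,27)
→ (1520, 91).  Check: 1520²=2310400, 279·91²=2310399, difference 1.
n=2: (1520,91)∘(1520,91) = (1520·1520+279·91·91, 1520·91+91·1520) = (4620799,276640)
n=3: (4620799,276640)∘(1520,91) = (1520·4620799+279·91·276640, 1520·276640+91·4620799) = (14047227440,840985509)
n=4: (14047227440,840985509)∘(1520,91) = (1520·14047227440+279·91·840985509, 1520·840985509+91·14047227440) = (42703566796801,2556595670720)
n=5: (42703566796801,2556595670720)∘(1520,91) = (1520·42703566796801+279·91·2556595670720, 1520·2556595670720+91·42703566796801) = (129818829015047600,7772049998003291)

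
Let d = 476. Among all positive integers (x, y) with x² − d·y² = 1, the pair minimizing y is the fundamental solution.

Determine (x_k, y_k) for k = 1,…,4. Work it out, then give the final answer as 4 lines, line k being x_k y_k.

28799 1320
1658764801 76029360
95541534979199 4379139075960
5503001330073139201 252229652421114720

√476 = [21; 1,4,2,10,2,4,1,42, …], period ℓ=8 (even) → k=7
k=0  a_k=21  p_k/q_k = 21/1
…
k=3  a_k=2  p_k/q_k = 240/11
…
k=6  a_k=4  p_k/q_k = 23541/1079
k=7  a_k=1  p_k/q_k = 28799/1320
→ (28799, 1320).  Check: 28799²=829382401, 476·1320²=829382400, difference 1.
(x_2, y_2) = (28799·28799 + 476·1320·1320, 28799·1320 + 1320·28799) = (1658764801, 76029360)
(x_3, y_3) = (28799·1658764801 + 476·1320·76029360, 28799·76029360 + 1320·1658764801) = (95541534979199, 4379139075960)
(x_4, y_4) = (28799·95541534979199 + 476·1320·4379139075960, 28799·4379139075960 + 1320·95541534979199) = (5503001330073139201, 252229652421114720)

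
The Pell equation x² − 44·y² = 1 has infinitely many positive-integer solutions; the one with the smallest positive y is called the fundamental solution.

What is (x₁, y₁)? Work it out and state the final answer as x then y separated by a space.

199 30

[6; 1,1,1,2,1,1,1,12] for √44; ℓ=8 ⇒ convergent index 7
k=0  a_k=6  p_k/q_k = 6/1
k=1  a_k=1  p_k/q_k = 7/1
…
k=4  a_k=2  p_k/q_k = 53/8
…
k=6  a_k=1  p_k/q_k = 126/19
k=7  a_k=1  p_k/q_k = 199/30
(x₁, y₁) = (199, 30);  199² − 44·30² = 1 ✓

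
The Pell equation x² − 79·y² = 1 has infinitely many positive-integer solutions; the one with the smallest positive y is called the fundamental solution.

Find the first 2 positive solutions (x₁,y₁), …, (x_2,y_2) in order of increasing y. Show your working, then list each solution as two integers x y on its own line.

80 9
12799 1440

d=79: √d = [8; 1,7,1,16] (ℓ=4, even), read p_3/q_3
k=0  a_k=8  p_k/q_k = 8/1
k=1  a_k=1  p_k/q_k = 9/1
k=2  a_k=7  p_k/q_k = 71/8
k=3  a_k=1  p_k/q_k = 80/9
(x₁, y₁) = (80, 9);  80² − 79·9² = 1 ✓
n=2: (80,9)∘(80,9) = (80·80+79·9·9, 80·9+9·80) = (12799,1440)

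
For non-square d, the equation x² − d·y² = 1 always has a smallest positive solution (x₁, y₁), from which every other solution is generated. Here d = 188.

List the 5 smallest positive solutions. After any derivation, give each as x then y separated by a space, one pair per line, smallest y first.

4607 336
42448897 3095904
391124132351 28525659120
3603817713033217 262835420035776
33205576016763929087 2421765531683980944

[13; 1,2,2,6,2,2,1,26] for √188; ℓ=8 ⇒ convergent index 7
step 0: (13, 1)  from 13·(1,0) + (0,1)
…
step 6: (3277, 239)  from 2·(1330,97) + (617,45)
step 7: (4607, 336)  from 1·(3277,239) + (1330,97)
fundamental: x₁=4607, y₁=336  (since 21224449 − 188·112896 = 1)
(4607+336√188)^2 = 42448897 + 3095904√188
(4607+336√188)^3 = 391124132351 + 28525659120√188
(4607+336√188)^4 = 3603817713033217 + 262835420035776√188
(4607+336√188)^5 = 33205576016763929087 + 2421765531683980944√188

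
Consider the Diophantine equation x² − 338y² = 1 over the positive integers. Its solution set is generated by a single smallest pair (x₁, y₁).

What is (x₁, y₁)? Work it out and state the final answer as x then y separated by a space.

114243 6214

d=338: √d = [18; 2,1,1,2,36] (ℓ=5, odd), read p_9/q_9
a_0=18:  p_0=18·1+0=18,  q_0=18·0+1=1
…
a_2=1:  p_2=1·37+18=55,  q_2=1·2+1=3
…
a_4=2:  p_4=2·92+55=239,  q_4=2·5+3=13
a_5=36:  p_5=36·239+92=8696,  q_5=36·13+5=473
a_6=2:  p_6=2·8696+239=17631,  q_6=2·473+13=959
a_7=1:  p_7=1·17631+8696=26327,  q_7=1·959+473=1432
a_8=1:  p_8=1·26327+17631=43958,  q_8=1·1432+959=2391
a_9=2:  p_9=2·43958+26327=114243,  q_9=2·2391+1432=6214
fundamental: x₁=114243, y₁=6214  (since 13051463049 − 338·38613796 = 1)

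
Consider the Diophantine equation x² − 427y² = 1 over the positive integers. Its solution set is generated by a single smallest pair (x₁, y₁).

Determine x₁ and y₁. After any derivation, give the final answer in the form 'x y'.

62 3

d=427: √d = [20; 1,1,1,40] (ℓ=4, even), read p_3/q_3
step 0: (20, 1)  from 20·(1,0) + (0,1)
…
step 2: (41, 2)  from 1·(21,1) + (20,1)
step 3: (62, 3)  from 1·(41,2) + (21,1)
fundamental: x₁=62, y₁=3  (since 3844 − 427·9 = 1)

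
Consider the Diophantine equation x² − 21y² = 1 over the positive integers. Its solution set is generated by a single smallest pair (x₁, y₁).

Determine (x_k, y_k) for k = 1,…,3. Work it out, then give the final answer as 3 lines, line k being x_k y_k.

55 12
6049 1320
665335 145188

[4; 1,1,2,1,1,8] for √21; ℓ=6 ⇒ convergent index 5
i=0: a=4 ⇒ p=4, q=1
i=1: a=1 ⇒ p=5, q=1
…
i=3: a=2 ⇒ p=23, q=5
i=4: a=1 ⇒ p=32, q=7
i=5: a=1 ⇒ p=55, q=12
(x₁, y₁) = (55, 12);  55² − 21·12² = 1 ✓
k=2:  x_2 = 55·55+21·12·12 = 6049,  y_2 = 55·12+12·55 = 1320
k=3:  x_3 = 55·6049+21·12·1320 = 665335,  y_3 = 55·1320+12·6049 = 145188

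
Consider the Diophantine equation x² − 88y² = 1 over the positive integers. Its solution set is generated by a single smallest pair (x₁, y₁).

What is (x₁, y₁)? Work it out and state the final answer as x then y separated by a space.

197 21

√88 = [9; 2,1,1,1,2,18, …], period ℓ=6 (even) → k=5
k=0  a_k=9  p_k/q_k = 9/1
k=1  a_k=2  p_k/q_k = 19/2
…
k=4  a_k=1  p_k/q_k = 75/8
k=5  a_k=2  p_k/q_k = 197/21
fundamental: x₁=197, y₁=21  (since 38809 − 88·441 = 1)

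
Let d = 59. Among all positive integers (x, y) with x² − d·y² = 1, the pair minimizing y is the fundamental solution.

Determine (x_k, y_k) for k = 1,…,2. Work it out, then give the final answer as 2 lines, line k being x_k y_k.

530 69
561799 73140

[7; 1,2,7,2,1,14] for √59; ℓ=6 ⇒ convergent index 5
i=0: a=7 ⇒ p=7, q=1
i=1: a=1 ⇒ p=8, q=1
i=2: a=2 ⇒ p=23, q=3
…
i=4: a=2 ⇒ p=361, q=47
i=5: a=1 ⇒ p=530, q=69
fundamental: x₁=530, y₁=69  (since 280900 − 59·4761 = 1)
(530+69√59)^2 = 561799 + 73140√59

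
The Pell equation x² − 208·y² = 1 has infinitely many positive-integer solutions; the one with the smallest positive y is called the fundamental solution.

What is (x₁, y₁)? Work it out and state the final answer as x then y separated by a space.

√208 → a₀=14, period (2,2,1,2,2,28); ℓ=6 even so k=5
i=0: a=14 ⇒ p=14, q=1
…
i=3: a=1 ⇒ p=101, q=7
i=4: a=2 ⇒ p=274, q=19
i=5: a=2 ⇒ p=649, q=45
fundamental: x₁=649, y₁=45  (since 421201 − 208·2025 = 1)

649 45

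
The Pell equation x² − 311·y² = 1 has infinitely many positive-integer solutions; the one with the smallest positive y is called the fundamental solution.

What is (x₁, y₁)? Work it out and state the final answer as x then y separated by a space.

√311 = [17; 1,1,1,2,1,…,1,1,34, …], period ℓ=16 (even) → k=15
i=0: a=17 ⇒ p=17, q=1
…
i=2: a=1 ⇒ p=35, q=2
i=3: a=1 ⇒ p=53, q=3
i=4: a=2 ⇒ p=141, q=8
…
i=7: a=3 ⇒ p=4109, q=233
i=8: a=17 ⇒ p=71158, q=4035
…
i=10: a=6 ⇒ p=1376656, q=78063
i=11: a=1 ⇒ p=1594239, q=90401
i=12: a=2 ⇒ p=4565134, q=258865
i=13: a=1 ⇒ p=6159373, q=349266
i=14: a=1 ⇒ p=10724507, q=608131
i=15: a=1 ⇒ p=16883880, q=957397
→ (16883880, 957397).  Check: 16883880²=285065403854400, 311·957397²=285065403854399, difference 1.

16883880 957397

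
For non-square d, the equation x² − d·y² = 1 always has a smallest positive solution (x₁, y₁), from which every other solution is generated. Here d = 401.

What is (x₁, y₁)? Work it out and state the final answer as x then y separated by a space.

801 40

√401 = [20; 40, …], period ℓ=1 (odd) → k=1
i=0: a=20 ⇒ p=20, q=1
i=1: a=40 ⇒ p=801, q=40
fundamental: x₁=801, y₁=40  (since 641601 − 401·1600 = 1)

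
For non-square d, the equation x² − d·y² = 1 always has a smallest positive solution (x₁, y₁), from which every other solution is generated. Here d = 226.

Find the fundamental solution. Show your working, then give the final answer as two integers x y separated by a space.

451 30

√226 → a₀=15, period (30); ℓ=1 odd so k=1
a_0=15:  p_0=15·1+0=15,  q_0=15·0+1=1
a_1=30:  p_1=30·15+1=451,  q_1=30·1+0=30
→ (451, 30).  Check: 451²=203401, 226·30²=203400, difference 1.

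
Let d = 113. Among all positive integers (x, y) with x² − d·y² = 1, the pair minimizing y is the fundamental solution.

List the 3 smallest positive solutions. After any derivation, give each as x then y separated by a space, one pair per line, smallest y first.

1204353 113296
2900932297217 272896754976
6987493029899166849 657328051091107760

d=113: √d = [10; 1,1,1,2,2,1,1,1,20] (ℓ=9, odd), read p_17/q_17
i=0: a=10 ⇒ p=10, q=1
i=1: a=1 ⇒ p=11, q=1
i=2: a=1 ⇒ p=21, q=2
i=3: a=1 ⇒ p=32, q=3
i=4: a=2 ⇒ p=85, q=8
…
i=6: a=1 ⇒ p=287, q=27
i=7: a=1 ⇒ p=489, q=46
i=8: a=1 ⇒ p=776, q=73
…
i=10: a=1 ⇒ p=16785, q=1579
…
i=12: a=1 ⇒ p=49579, q=4664
…
i=14: a=2 ⇒ p=313483, q=29490
i=15: a=1 ⇒ p=445435, q=41903
i=16: a=1 ⇒ p=758918, q=71393
i=17: a=1 ⇒ p=1204353, q=113296
→ (1204353, 113296).  Check: 1204353²=1450466148609, 113·113296²=1450466148608, difference 1.
n=2: (1204353,113296)∘(1204353,113296) = (1204353·1204353+113·113296·113296, 1204353·113296+113296·1204353) = (2900932297217,272896754976)
n=3: (2900932297217,272896754976)∘(1204353,113296) = (1204353·2900932297217+113·113296·272896754976, 1204353·272896754976+113296·2900932297217) = (6987493029899166849,657328051091107760)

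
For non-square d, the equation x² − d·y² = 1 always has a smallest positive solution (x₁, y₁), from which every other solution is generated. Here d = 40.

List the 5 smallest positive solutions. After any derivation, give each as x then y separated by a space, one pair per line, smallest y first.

√40 → a₀=6, period (3,12); ℓ=2 even so k=1
k=0  a_k=6  p_k/q_k = 6/1
k=1  a_k=3  p_k/q_k = 19/3
fundamental: x₁=19, y₁=3  (since 361 − 40·9 = 1)
(x_2, y_2) = (19·19 + 40·3·3, 19·3 + 3·19) = (721, 114)
(x_3, y_3) = (19·721 + 40·3·114, 19·114 + 3·721) = (27379, 4329)
(x_4, y_4) = (19·27379 + 40·3·4329, 19·4329 + 3·27379) = (1039681, 164388)
(x_5, y_5) = (19·1039681 + 40·3·164388, 19·164388 + 3·1039681) = (39480499, 6242415)

19 3
721 114
27379 4329
1039681 164388
39480499 6242415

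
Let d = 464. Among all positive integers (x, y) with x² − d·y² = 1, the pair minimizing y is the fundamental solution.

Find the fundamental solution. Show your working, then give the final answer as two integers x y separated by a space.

9801 455

d=464: √d = [21; 1,1,5,1,1,1,5,1,1,42] (ℓ=10, even), read p_9/q_9
i=0: a=21 ⇒ p=21, q=1
i=1: a=1 ⇒ p=22, q=1
i=2: a=1 ⇒ p=43, q=2
…
i=8: a=1 ⇒ p=5299, q=246
i=9: a=1 ⇒ p=9801, q=455
fundamental: x₁=9801, y₁=455  (since 96059601 − 464·207025 = 1)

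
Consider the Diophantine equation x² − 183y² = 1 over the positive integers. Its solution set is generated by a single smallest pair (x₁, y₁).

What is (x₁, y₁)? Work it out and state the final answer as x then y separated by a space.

487 36

[13; 1,1,8,1,1,26] for √183; ℓ=6 ⇒ convergent index 5
step 0: (13, 1)  from 13·(1,0) + (0,1)
…
step 2: (27, 2)  from 1·(14,1) + (13,1)
…
step 4: (257, 19)  from 1·(230,17) + (27,2)
step 5: (487, 36)  from 1·(257,19) + (230,17)
→ (487, 36).  Check: 487²=237169, 183·36²=237168, difference 1.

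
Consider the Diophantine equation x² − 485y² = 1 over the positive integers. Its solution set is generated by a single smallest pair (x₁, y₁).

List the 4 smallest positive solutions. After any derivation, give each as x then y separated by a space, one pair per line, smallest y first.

969 44
1877921 85272
3639409929 165257092
7053174564481 320268159024

d=485: √d = [22; 44] (ℓ=1, odd), read p_1/q_1
i=0: a=22 ⇒ p=22, q=1
i=1: a=44 ⇒ p=969, q=44
(x₁, y₁) = (969, 44);  969² − 485·44² = 1 ✓
k=2:  x_2 = 969·969+485·44·44 = 1877921,  y_2 = 969·44+44·969 = 85272
k=3:  x_3 = 969·1877921+485·44·85272 = 3639409929,  y_3 = 969·85272+44·1877921 = 165257092
k=4:  x_4 = 969·3639409929+485·44·165257092 = 7053174564481,  y_4 = 969·165257092+44·3639409929 = 320268159024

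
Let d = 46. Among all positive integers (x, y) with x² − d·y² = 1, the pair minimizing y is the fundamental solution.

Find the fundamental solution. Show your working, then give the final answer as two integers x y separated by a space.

24335 3588

[6; 1,3,1,1,2,6,2,1,1,3,1,12] for √46; ℓ=12 ⇒ convergent index 11
a_0=6:  p_0=6·1+0=6,  q_0=6·0+1=1
a_1=1:  p_1=1·6+1=7,  q_1=1·1+0=1
a_2=3:  p_2=3·7+6=27,  q_2=3·1+1=4
a_3=1:  p_3=1·27+7=34,  q_3=1·4+1=5
a_4=1:  p_4=1·34+27=61,  q_4=1·5+4=9
…
a_7=2:  p_7=2·997+156=2150,  q_7=2·147+23=317
…
a_10=3:  p_10=3·5297+3147=19038,  q_10=3·781+464=2807
a_11=1:  p_11=1·19038+5297=24335,  q_11=1·2807+781=3588
→ (24335, 3588).  Check: 24335²=592192225, 46·3588²=592192224, difference 1.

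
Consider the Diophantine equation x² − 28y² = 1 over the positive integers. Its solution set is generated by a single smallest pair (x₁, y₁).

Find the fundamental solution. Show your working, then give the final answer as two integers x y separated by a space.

127 24

√28 = [5; 3,2,3,10, …], period ℓ=4 (even) → k=3
a_0=5:  p_0=5·1+0=5,  q_0=5·0+1=1
a_1=3:  p_1=3·5+1=16,  q_1=3·1+0=3
a_2=2:  p_2=2·16+5=37,  q_2=2·3+1=7
a_3=3:  p_3=3·37+16=127,  q_3=3·7+3=24
(x₁, y₁) = (127, 24);  127² − 28·24² = 1 ✓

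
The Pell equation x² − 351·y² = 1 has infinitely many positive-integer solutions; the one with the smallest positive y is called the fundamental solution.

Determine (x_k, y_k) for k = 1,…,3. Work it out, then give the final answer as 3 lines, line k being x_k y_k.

62425 3332
7793761249 416000200
973051091875225 51937624966668

d=351: √d = [18; 1,2,1,3,2,2,2,3,1,2,1,36] (ℓ=12, even), read p_11/q_11
a_0=18:  p_0=18·1+0=18,  q_0=18·0+1=1
a_1=1:  p_1=1·18+1=19,  q_1=1·1+0=1
…
a_3=1:  p_3=1·56+19=75,  q_3=1·3+1=4
a_4=3:  p_4=3·75+56=281,  q_4=3·4+3=15
a_5=2:  p_5=2·281+75=637,  q_5=2·15+4=34
a_6=2:  p_6=2·637+281=1555,  q_6=2·34+15=83
…
a_10=2:  p_10=2·16543+12796=45882,  q_10=2·883+683=2449
a_11=1:  p_11=1·45882+16543=62425,  q_11=1·2449+883=3332
fundamental: x₁=62425, y₁=3332  (since 3896880625 − 351·11102224 = 1)
(62425+3332√351)^2 = 7793761249 + 416000200√351
(62425+3332√351)^3 = 973051091875225 + 51937624966668√351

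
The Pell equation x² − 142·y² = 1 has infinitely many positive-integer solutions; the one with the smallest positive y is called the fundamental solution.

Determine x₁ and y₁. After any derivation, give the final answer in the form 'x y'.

√142 → a₀=11, period (1,10,1,22); ℓ=4 even so k=3
step 0: (11, 1)  from 11·(1,0) + (0,1)
step 1: (12, 1)  from 1·(11,1) + (1,0)
step 2: (131, 11)  from 10·(12,1) + (11,1)
step 3: (143, 12)  from 1·(131,11) + (12,1)
→ (143, 12).  Check: 143²=20449, 142·12²=20448, difference 1.

143 12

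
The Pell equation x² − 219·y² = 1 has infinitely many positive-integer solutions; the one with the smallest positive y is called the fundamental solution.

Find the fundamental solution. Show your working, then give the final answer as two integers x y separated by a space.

√219 = [14; 1,3,1,28, …], period ℓ=4 (even) → k=3
a_0=14:  p_0=14·1+0=14,  q_0=14·0+1=1
…
a_2=3:  p_2=3·15+14=59,  q_2=3·1+1=4
a_3=1:  p_3=1·59+15=74,  q_3=1·4+1=5
(x₁, y₁) = (74, 5);  74² − 219·5² = 1 ✓

74 5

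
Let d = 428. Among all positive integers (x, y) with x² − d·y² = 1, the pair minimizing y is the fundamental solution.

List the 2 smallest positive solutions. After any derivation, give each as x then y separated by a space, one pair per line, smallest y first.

d=428: √d = [20; 1,2,4,1,5,10,5,1,4,2,1,40] (ℓ=12, even), read p_11/q_11
a_0=20:  p_0=20·1+0=20,  q_0=20·0+1=1
…
a_3=4:  p_3=4·62+21=269,  q_3=4·3+1=13
a_4=1:  p_4=1·269+62=331,  q_4=1·13+3=16
…
a_7=5:  p_7=5·19571+1924=99779,  q_7=5·946+93=4823
a_8=1:  p_8=1·99779+19571=119350,  q_8=1·4823+946=5769
…
a_10=2:  p_10=2·577179+119350=1273708,  q_10=2·27899+5769=61567
a_11=1:  p_11=1·1273708+577179=1850887,  q_11=1·61567+27899=89466
fundamental: x₁=1850887, y₁=89466  (since 3425782686769 − 428·8004165156 = 1)
n=2: (1850887,89466)∘(1850887,89466) = (1850887·1850887+428·89466·89466, 1850887·89466+89466·1850887) = (6851565373537,331182912684)

1850887 89466
6851565373537 331182912684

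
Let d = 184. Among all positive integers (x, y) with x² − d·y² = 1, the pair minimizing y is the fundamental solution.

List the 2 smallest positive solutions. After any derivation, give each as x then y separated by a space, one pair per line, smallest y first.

[13; 1,1,3,2,1,2,1,2,3,1,1,26] for √184; ℓ=12 ⇒ convergent index 11
i=0: a=13 ⇒ p=13, q=1
…
i=3: a=3 ⇒ p=95, q=7
…
i=5: a=1 ⇒ p=312, q=23
i=6: a=2 ⇒ p=841, q=62
…
i=10: a=1 ⇒ p=13741, q=1013
i=11: a=1 ⇒ p=24335, q=1794
fundamental: x₁=24335, y₁=1794  (since 592192225 − 184·3218436 = 1)
n=2: (24335,1794)∘(24335,1794) = (24335·24335+184·1794·1794, 24335·1794+1794·24335) = (1184384449,87313980)

24335 1794
1184384449 87313980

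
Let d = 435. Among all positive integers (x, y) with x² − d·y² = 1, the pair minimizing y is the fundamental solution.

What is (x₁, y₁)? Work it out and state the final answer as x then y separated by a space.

146 7

√435 = [20; 1,5,1,40, …], period ℓ=4 (even) → k=3
i=0: a=20 ⇒ p=20, q=1
…
i=2: a=5 ⇒ p=125, q=6
i=3: a=1 ⇒ p=146, q=7
fundamental: x₁=146, y₁=7  (since 21316 − 435·49 = 1)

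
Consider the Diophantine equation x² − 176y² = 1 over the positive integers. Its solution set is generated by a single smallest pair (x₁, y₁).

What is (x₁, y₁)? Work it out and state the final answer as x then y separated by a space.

[13; 3,1,3,26] for √176; ℓ=4 ⇒ convergent index 3
i=0: a=13 ⇒ p=13, q=1
i=1: a=3 ⇒ p=40, q=3
i=2: a=1 ⇒ p=53, q=4
i=3: a=3 ⇒ p=199, q=15
→ (199, 15).  Check: 199²=39601, 176·15²=39600, difference 1.

199 15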